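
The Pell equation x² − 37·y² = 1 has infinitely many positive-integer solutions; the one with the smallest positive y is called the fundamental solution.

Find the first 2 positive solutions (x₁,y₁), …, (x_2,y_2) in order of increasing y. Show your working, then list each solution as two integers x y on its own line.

√37 → a₀=6, period (12); ℓ=1 odd so k=1
k=0  a_k=6  p_k/q_k = 6/1
k=1  a_k=12  p_k/q_k = 73/12
fundamental: x₁=73, y₁=12  (since 5329 − 37·144 = 1)
k=2:  x_2 = 73·73+37·12·12 = 10657,  y_2 = 73·12+12·73 = 1752

73 12
10657 1752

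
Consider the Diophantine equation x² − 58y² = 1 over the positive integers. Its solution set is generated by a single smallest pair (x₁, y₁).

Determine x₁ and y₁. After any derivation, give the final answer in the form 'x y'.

√58 = [7; 1,1,1,1,1,1,14, …], period ℓ=7 (odd) → k=13
step 0: (7, 1)  from 7·(1,0) + (0,1)
…
step 8: (1546, 203)  from 1·(1447,190) + (99,13)
…
step 10: (4539, 596)  from 1·(2993,393) + (1546,203)
step 11: (7532, 989)  from 1·(4539,596) + (2993,393)
step 12: (12071, 1585)  from 1·(7532,989) + (4539,596)
step 13: (19603, 2574)  from 1·(12071,1585) + (7532,989)
(x₁, y₁) = (19603, 2574);  19603² − 58·2574² = 1 ✓

19603 2574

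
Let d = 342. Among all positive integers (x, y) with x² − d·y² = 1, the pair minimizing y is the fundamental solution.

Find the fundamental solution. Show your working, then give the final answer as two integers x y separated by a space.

d=342: √d = [18; 2,36] (ℓ=2, even), read p_1/q_1
a_0=18:  p_0=18·1+0=18,  q_0=18·0+1=1
a_1=2:  p_1=2·18+1=37,  q_1=2·1+0=2
fundamental: x₁=37, y₁=2  (since 1369 − 342·4 = 1)

37 2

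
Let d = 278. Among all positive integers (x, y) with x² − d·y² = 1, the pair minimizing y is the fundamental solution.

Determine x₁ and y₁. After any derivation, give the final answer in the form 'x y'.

2501 150

d=278: √d = [16; 1,2,16,2,1,32] (ℓ=6, even), read p_5/q_5
i=0: a=16 ⇒ p=16, q=1
…
i=3: a=16 ⇒ p=817, q=49
i=4: a=2 ⇒ p=1684, q=101
i=5: a=1 ⇒ p=2501, q=150
(x₁, y₁) = (2501, 150);  2501² − 278·150² = 1 ✓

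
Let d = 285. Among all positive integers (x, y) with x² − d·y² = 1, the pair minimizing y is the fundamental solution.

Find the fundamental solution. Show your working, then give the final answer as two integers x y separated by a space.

2431 144

[16; 1,7,2,7,1,32] for √285; ℓ=6 ⇒ convergent index 5
a_0=16:  p_0=16·1+0=16,  q_0=16·0+1=1
a_1=1:  p_1=1·16+1=17,  q_1=1·1+0=1
a_2=7:  p_2=7·17+16=135,  q_2=7·1+1=8
…
a_4=7:  p_4=7·287+135=2144,  q_4=7·17+8=127
a_5=1:  p_5=1·2144+287=2431,  q_5=1·127+17=144
(x₁, y₁) = (2431, 144);  2431² − 285·144² = 1 ✓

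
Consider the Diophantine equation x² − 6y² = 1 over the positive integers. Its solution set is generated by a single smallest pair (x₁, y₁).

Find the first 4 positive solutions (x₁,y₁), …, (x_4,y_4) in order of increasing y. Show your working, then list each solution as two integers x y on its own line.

5 2
49 20
485 198
4801 1960

d=6: √d = [2; 2,4] (ℓ=2, even), read p_1/q_1
a_0=2:  p_0=2·1+0=2,  q_0=2·0+1=1
a_1=2:  p_1=2·2+1=5,  q_1=2·1+0=2
(x₁, y₁) = (5, 2);  5² − 6·2² = 1 ✓
(x_2, y_2) = (5·5 + 6·2·2, 5·2 + 2·5) = (49, 20)
(x_3, y_3) = (5·49 + 6·2·20, 5·20 + 2·49) = (485, 198)
(x_4, y_4) = (5·485 + 6·2·198, 5·198 + 2·485) = (4801, 1960)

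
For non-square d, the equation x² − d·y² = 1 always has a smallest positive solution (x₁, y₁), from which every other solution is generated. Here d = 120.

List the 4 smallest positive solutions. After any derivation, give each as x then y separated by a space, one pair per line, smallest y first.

11 1
241 22
5291 483
116161 10604

d=120: √d = [10; 1,20] (ℓ=2, even), read p_1/q_1
i=0: a=10 ⇒ p=10, q=1
i=1: a=1 ⇒ p=11, q=1
(x₁, y₁) = (11, 1);  11² − 120·1² = 1 ✓
(x_2, y_2) = (11·11 + 120·1·1, 11·1 + 1·11) = (241, 22)
(x_3, y_3) = (11·241 + 120·1·22, 11·22 + 1·241) = (5291, 483)
(x_4, y_4) = (11·5291 + 120·1·483, 11·483 + 1·5291) = (116161, 10604)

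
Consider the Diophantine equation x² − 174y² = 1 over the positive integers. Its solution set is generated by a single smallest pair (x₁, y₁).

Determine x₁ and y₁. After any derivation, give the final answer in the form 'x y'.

1451 110

[13; 5,4,5,26] for √174; ℓ=4 ⇒ convergent index 3
a_0=13:  p_0=13·1+0=13,  q_0=13·0+1=1
a_1=5:  p_1=5·13+1=66,  q_1=5·1+0=5
a_2=4:  p_2=4·66+13=277,  q_2=4·5+1=21
a_3=5:  p_3=5·277+66=1451,  q_3=5·21+5=110
(x₁, y₁) = (1451, 110);  1451² − 174·110² = 1 ✓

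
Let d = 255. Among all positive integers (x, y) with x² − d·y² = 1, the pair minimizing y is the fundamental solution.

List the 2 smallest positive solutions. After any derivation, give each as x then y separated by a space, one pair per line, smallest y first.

16 1
511 32

√255 = [15; 1,30, …], period ℓ=2 (even) → k=1
a_0=15:  p_0=15·1+0=15,  q_0=15·0+1=1
a_1=1:  p_1=1·15+1=16,  q_1=1·1+0=1
(x₁, y₁) = (16, 1);  16² − 255·1² = 1 ✓
n=2: (16,1)∘(16,1) = (16·16+255·1·1, 16·1+1·16) = (511,32)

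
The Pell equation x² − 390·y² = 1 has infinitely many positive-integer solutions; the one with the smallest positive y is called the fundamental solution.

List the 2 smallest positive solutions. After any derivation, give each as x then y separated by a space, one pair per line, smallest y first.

79 4
12481 632

[19; 1,2,1,38] for √390; ℓ=4 ⇒ convergent index 3
step 0: (19, 1)  from 19·(1,0) + (0,1)
step 1: (20, 1)  from 1·(19,1) + (1,0)
step 2: (59, 3)  from 2·(20,1) + (19,1)
step 3: (79, 4)  from 1·(59,3) + (20,1)
fundamental: x₁=79, y₁=4  (since 6241 − 390·16 = 1)
n=2: (79,4)∘(79,4) = (79·79+390·4·4, 79·4+4·79) = (12481,632)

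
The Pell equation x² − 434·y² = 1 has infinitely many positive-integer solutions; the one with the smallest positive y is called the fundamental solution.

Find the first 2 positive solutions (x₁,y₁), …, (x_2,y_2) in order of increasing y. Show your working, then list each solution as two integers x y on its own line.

125 6
31249 1500

d=434: √d = [20; 1,4,1,40] (ℓ=4, even), read p_3/q_3
k=0  a_k=20  p_k/q_k = 20/1
k=1  a_k=1  p_k/q_k = 21/1
k=2  a_k=4  p_k/q_k = 104/5
k=3  a_k=1  p_k/q_k = 125/6
→ (125, 6).  Check: 125²=15625, 434·6²=15624, difference 1.
(125+6√434)^2 = 31249 + 1500√434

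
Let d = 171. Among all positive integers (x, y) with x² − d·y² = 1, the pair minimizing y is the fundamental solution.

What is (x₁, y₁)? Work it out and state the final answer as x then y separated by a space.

[13; 13,26] for √171; ℓ=2 ⇒ convergent index 1
step 0: (13, 1)  from 13·(1,0) + (0,1)
step 1: (170, 13)  from 13·(13,1) + (1,0)
(x₁, y₁) = (170, 13);  170² − 171·13² = 1 ✓

170 13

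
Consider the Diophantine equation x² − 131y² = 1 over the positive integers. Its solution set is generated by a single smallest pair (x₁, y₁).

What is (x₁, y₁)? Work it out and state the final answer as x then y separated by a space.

10610 927

[11; 2,4,11,4,2,22] for √131; ℓ=6 ⇒ convergent index 5
k=0  a_k=11  p_k/q_k = 11/1
…
k=2  a_k=4  p_k/q_k = 103/9
k=3  a_k=11  p_k/q_k = 1156/101
k=4  a_k=4  p_k/q_k = 4727/413
k=5  a_k=2  p_k/q_k = 10610/927
(x₁, y₁) = (10610, 927);  10610² − 131·927² = 1 ✓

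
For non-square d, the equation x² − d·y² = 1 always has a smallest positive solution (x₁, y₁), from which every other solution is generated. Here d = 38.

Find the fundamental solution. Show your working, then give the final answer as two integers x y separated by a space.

37 6

[6; 6,12] for √38; ℓ=2 ⇒ convergent index 1
k=0  a_k=6  p_k/q_k = 6/1
k=1  a_k=6  p_k/q_k = 37/6
fundamental: x₁=37, y₁=6  (since 1369 − 38·36 = 1)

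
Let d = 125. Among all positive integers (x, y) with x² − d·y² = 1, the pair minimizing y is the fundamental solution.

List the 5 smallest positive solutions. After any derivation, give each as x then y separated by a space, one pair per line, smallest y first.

930249 83204
1730726404001 154800875592
3220013013190122249 288006719437081612
5990827771012465337616001 535835925499096664087184
11145923086309929722690704506249 996921667718930338621440576020

[11; 5,1,1,5,22] for √125; ℓ=5 ⇒ convergent index 9
a_0=11:  p_0=11·1+0=11,  q_0=11·0+1=1
a_1=5:  p_1=5·11+1=56,  q_1=5·1+0=5
a_2=1:  p_2=1·56+11=67,  q_2=1·5+1=6
…
a_4=5:  p_4=5·123+67=682,  q_4=5·11+6=61
…
a_8=1:  p_8=1·91444+76317=167761,  q_8=1·8179+6826=15005
a_9=5:  p_9=5·167761+91444=930249,  q_9=5·15005+8179=83204
→ (930249, 83204).  Check: 930249²=865363202001, 125·83204²=865363202000, difference 1.
n=2: (930249,83204)∘(930249,83204) = (930249·930249+125·83204·83204, 930249·83204+83204·930249) = (1730726404001,154800875592)
n=3: (1730726404001,154800875592)∘(930249,83204) = (930249·1730726404001+125·83204·154800875592, 930249·154800875592+83204·1730726404001) = (3220013013190122249,288006719437081612)
n=4: (3220013013190122249,288006719437081612)∘(930249,83204) = (930249·3220013013190122249+125·83204·288006719437081612, 930249·288006719437081612+83204·3220013013190122249) = (5990827771012465337616001,535835925499096664087184)
n=5: (5990827771012465337616001,535835925499096664087184)∘(930249,83204) = (930249·5990827771012465337616001+125·83204·535835925499096664087184, 930249·535835925499096664087184+83204·5990827771012465337616001) = (11145923086309929722690704506249,996921667718930338621440576020)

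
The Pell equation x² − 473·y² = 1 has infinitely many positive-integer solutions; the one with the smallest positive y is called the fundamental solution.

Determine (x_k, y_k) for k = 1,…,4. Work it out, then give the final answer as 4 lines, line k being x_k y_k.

87 4
15137 696
2633751 121100
458257537 21070704

d=473: √d = [21; 1,2,1,42] (ℓ=4, even), read p_3/q_3
step 0: (21, 1)  from 21·(1,0) + (0,1)
…
step 2: (65, 3)  from 2·(22,1) + (21,1)
step 3: (87, 4)  from 1·(65,3) + (22,1)
→ (87, 4).  Check: 87²=7569, 473·4²=7568, difference 1.
k=2:  x_2 = 87·87+473·4·4 = 15137,  y_2 = 87·4+4·87 = 696
k=3:  x_3 = 87·15137+473·4·696 = 2633751,  y_3 = 87·696+4·15137 = 121100
k=4:  x_4 = 87·2633751+473·4·121100 = 458257537,  y_4 = 87·121100+4·2633751 = 21070704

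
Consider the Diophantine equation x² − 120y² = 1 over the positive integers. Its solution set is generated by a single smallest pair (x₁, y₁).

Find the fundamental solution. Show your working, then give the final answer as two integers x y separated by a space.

√120 → a₀=10, period (1,20); ℓ=2 even so k=1
i=0: a=10 ⇒ p=10, q=1
i=1: a=1 ⇒ p=11, q=1
(x₁, y₁) = (11, 1);  11² − 120·1² = 1 ✓

11 1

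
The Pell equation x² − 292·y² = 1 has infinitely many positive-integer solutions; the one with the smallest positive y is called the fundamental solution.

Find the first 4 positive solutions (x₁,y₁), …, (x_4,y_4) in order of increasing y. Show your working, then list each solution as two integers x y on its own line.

√292 = [17; 11,2,1,3,8,3,1,2,11,34, …], period ℓ=10 (even) → k=9
k=0  a_k=17  p_k/q_k = 17/1
…
k=2  a_k=2  p_k/q_k = 393/23
k=3  a_k=1  p_k/q_k = 581/34
k=4  a_k=3  p_k/q_k = 2136/125
k=5  a_k=8  p_k/q_k = 17669/1034
k=6  a_k=3  p_k/q_k = 55143/3227
k=7  a_k=1  p_k/q_k = 72812/4261
k=8  a_k=2  p_k/q_k = 200767/11749
k=9  a_k=11  p_k/q_k = 2281249/133500
(x₁, y₁) = (2281249, 133500);  2281249² − 292·133500² = 1 ✓
n=2: (2281249,133500)∘(2281249,133500) = (2281249·2281249+292·133500·133500, 2281249·133500+133500·2281249) = (10408194000001,609093483000)
n=3: (10408194000001,609093483000)∘(2281249,133500) = (2281249·10408194000001+292·133500·609093483000, 2281249·609093483000+133500·10408194000001) = (47487364308614281249,2778987798000400500)
n=4: (47487364308614281249,2778987798000400500)∘(2281249,133500) = (2281249·47487364308614281249+292·133500·2778987798000400500, 2281249·2778987798000400500+133500·47487364308614281249) = (216661004683313632776000001,12679126270400622186966000)

2281249 133500
10408194000001 609093483000
47487364308614281249 2778987798000400500
216661004683313632776000001 12679126270400622186966000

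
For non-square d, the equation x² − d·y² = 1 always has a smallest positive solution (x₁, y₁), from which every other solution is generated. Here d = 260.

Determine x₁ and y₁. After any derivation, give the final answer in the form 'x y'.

√260 = [16; 8,32, …], period ℓ=2 (even) → k=1
i=0: a=16 ⇒ p=16, q=1
i=1: a=8 ⇒ p=129, q=8
fundamental: x₁=129, y₁=8  (since 16641 − 260·64 = 1)

129 8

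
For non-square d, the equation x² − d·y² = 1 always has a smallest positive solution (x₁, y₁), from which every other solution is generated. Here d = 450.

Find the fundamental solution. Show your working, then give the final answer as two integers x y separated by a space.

19601 924

√450 = [21; 4,1,2,4,2,1,4,42, …], period ℓ=8 (even) → k=7
k=0  a_k=21  p_k/q_k = 21/1
k=1  a_k=4  p_k/q_k = 85/4
k=2  a_k=1  p_k/q_k = 106/5
…
k=5  a_k=2  p_k/q_k = 2885/136
k=6  a_k=1  p_k/q_k = 4179/197
k=7  a_k=4  p_k/q_k = 19601/924
fundamental: x₁=19601, y₁=924  (since 384199201 − 450·853776 = 1)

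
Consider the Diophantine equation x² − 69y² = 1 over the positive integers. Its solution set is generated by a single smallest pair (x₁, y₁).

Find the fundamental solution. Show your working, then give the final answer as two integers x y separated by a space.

7775 936

[8; 3,3,1,4,1,3,3,16] for √69; ℓ=8 ⇒ convergent index 7
k=0  a_k=8  p_k/q_k = 8/1
…
k=2  a_k=3  p_k/q_k = 83/10
…
k=6  a_k=3  p_k/q_k = 2384/287
k=7  a_k=3  p_k/q_k = 7775/936
fundamental: x₁=7775, y₁=936  (since 60450625 − 69·876096 = 1)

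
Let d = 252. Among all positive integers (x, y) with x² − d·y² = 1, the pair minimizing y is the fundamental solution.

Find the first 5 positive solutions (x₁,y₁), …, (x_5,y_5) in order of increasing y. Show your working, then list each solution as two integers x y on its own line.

127 8
32257 2032
8193151 516120
2081028097 131092448
528572943487 33296965672

√252 → a₀=15, period (1,6,1,30); ℓ=4 even so k=3
a_0=15:  p_0=15·1+0=15,  q_0=15·0+1=1
a_1=1:  p_1=1·15+1=16,  q_1=1·1+0=1
a_2=6:  p_2=6·16+15=111,  q_2=6·1+1=7
a_3=1:  p_3=1·111+16=127,  q_3=1·7+1=8
(x₁, y₁) = (127, 8);  127² − 252·8² = 1 ✓
n=2: (127,8)∘(127,8) = (127·127+252·8·8, 127·8+8·127) = (32257,2032)
n=3: (32257,2032)∘(127,8) = (127·32257+252·8·2032, 127·2032+8·32257) = (8193151,516120)
n=4: (8193151,516120)∘(127,8) = (127·8193151+252·8·516120, 127·516120+8·8193151) = (2081028097,131092448)
n=5: (2081028097,131092448)∘(127,8) = (127·2081028097+252·8·131092448, 127·131092448+8·2081028097) = (528572943487,33296965672)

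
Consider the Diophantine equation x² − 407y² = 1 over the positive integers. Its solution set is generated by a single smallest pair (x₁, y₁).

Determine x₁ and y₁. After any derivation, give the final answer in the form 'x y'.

√407 = [20; 5,1,2,1,5,40, …], period ℓ=6 (even) → k=5
i=0: a=20 ⇒ p=20, q=1
…
i=2: a=1 ⇒ p=121, q=6
…
i=4: a=1 ⇒ p=464, q=23
i=5: a=5 ⇒ p=2663, q=132
(x₁, y₁) = (2663, 132);  2663² − 407·132² = 1 ✓

2663 132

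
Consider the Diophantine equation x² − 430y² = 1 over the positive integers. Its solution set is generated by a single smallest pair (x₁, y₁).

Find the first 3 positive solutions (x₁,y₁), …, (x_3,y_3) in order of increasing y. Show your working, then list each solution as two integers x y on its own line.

√430 → a₀=20, period (1,2,1,3,1,…,2,1,40); ℓ=14 even so k=13
step 0: (20, 1)  from 20·(1,0) + (0,1)
…
step 3: (83, 4)  from 1·(62,3) + (21,1)
step 4: (311, 15)  from 3·(83,4) + (62,3)
step 5: (394, 19)  from 1·(311,15) + (83,4)
step 6: (2675, 129)  from 6·(394,19) + (311,15)
step 7: (21794, 1051)  from 8·(2675,129) + (394,19)
…
step 9: (155233, 7486)  from 1·(133439,6435) + (21794,1051)
…
step 12: (2107880, 101651)  from 2·(754371,36379) + (599138,28893)
step 13: (2862251, 138030)  from 1·(2107880,101651) + (754371,36379)
→ (2862251, 138030).  Check: 2862251²=8192480787001, 430·138030²=8192480787000, difference 1.
k=2:  x_2 = 2862251·2862251+430·138030·138030 = 16384961574001,  y_2 = 2862251·138030+138030·2862251 = 790153011060
k=3:  x_3 = 2862251·16384961574001+430·138030·790153011060 = 93795745300289010251,  y_3 = 2862251·790153011060+138030·16384961574001 = 4523232492118854090

2862251 138030
16384961574001 790153011060
93795745300289010251 4523232492118854090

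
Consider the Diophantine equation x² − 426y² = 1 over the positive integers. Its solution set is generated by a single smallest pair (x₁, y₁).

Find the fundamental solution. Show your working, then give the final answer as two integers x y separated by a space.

88751 4300

[20; 1,1,1,3,2,6,2,3,1,1,1,40] for √426; ℓ=12 ⇒ convergent index 11
k=0  a_k=20  p_k/q_k = 20/1
k=1  a_k=1  p_k/q_k = 21/1
…
k=3  a_k=1  p_k/q_k = 62/3
…
k=5  a_k=2  p_k/q_k = 516/25
k=6  a_k=6  p_k/q_k = 3323/161
k=7  a_k=2  p_k/q_k = 7162/347
k=8  a_k=3  p_k/q_k = 24809/1202
k=9  a_k=1  p_k/q_k = 31971/1549
k=10  a_k=1  p_k/q_k = 56780/2751
k=11  a_k=1  p_k/q_k = 88751/4300
→ (88751, 4300).  Check: 88751²=7876740001, 426·4300²=7876740000, difference 1.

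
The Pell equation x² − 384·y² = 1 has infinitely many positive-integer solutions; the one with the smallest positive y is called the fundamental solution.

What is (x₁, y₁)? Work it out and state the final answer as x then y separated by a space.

4801 245

√384 = [19; 1,1,2,9,2,1,1,38, …], period ℓ=8 (even) → k=7
i=0: a=19 ⇒ p=19, q=1
i=1: a=1 ⇒ p=20, q=1
i=2: a=1 ⇒ p=39, q=2
i=3: a=2 ⇒ p=98, q=5
i=4: a=9 ⇒ p=921, q=47
i=5: a=2 ⇒ p=1940, q=99
i=6: a=1 ⇒ p=2861, q=146
i=7: a=1 ⇒ p=4801, q=245
(x₁, y₁) = (4801, 245);  4801² − 384·245² = 1 ✓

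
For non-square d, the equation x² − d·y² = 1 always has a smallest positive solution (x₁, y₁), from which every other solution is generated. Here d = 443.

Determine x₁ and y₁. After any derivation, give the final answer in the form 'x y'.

√443 = [21; 21,42, …], period ℓ=2 (even) → k=1
step 0: (21, 1)  from 21·(1,0) + (0,1)
step 1: (442, 21)  from 21·(21,1) + (1,0)
fundamental: x₁=442, y₁=21  (since 195364 − 443·441 = 1)

442 21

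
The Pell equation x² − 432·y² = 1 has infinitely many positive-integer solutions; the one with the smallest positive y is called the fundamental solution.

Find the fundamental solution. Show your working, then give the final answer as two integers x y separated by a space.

1351 65

[20; 1,3,1,1,1,3,1,40] for √432; ℓ=8 ⇒ convergent index 7
a_0=20:  p_0=20·1+0=20,  q_0=20·0+1=1
…
a_2=3:  p_2=3·21+20=83,  q_2=3·1+1=4
…
a_5=1:  p_5=1·187+104=291,  q_5=1·9+5=14
a_6=3:  p_6=3·291+187=1060,  q_6=3·14+9=51
a_7=1:  p_7=1·1060+291=1351,  q_7=1·51+14=65
→ (1351, 65).  Check: 1351²=1825201, 432·65²=1825200, difference 1.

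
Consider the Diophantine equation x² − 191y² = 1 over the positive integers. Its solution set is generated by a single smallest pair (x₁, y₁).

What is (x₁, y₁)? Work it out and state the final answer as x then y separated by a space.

8994000 650783

[13; 1,4,1,1,3,…,4,1,26] for √191; ℓ=16 ⇒ convergent index 15
k=0  a_k=13  p_k/q_k = 13/1
k=1  a_k=1  p_k/q_k = 14/1
k=2  a_k=4  p_k/q_k = 69/5
…
k=4  a_k=1  p_k/q_k = 152/11
k=5  a_k=3  p_k/q_k = 539/39
k=6  a_k=2  p_k/q_k = 1230/89
k=7  a_k=2  p_k/q_k = 2999/217
k=8  a_k=13  p_k/q_k = 40217/2910
k=9  a_k=2  p_k/q_k = 83433/6037
k=10  a_k=2  p_k/q_k = 207083/14984
k=11  a_k=3  p_k/q_k = 704682/50989
k=12  a_k=1  p_k/q_k = 911765/65973
k=13  a_k=1  p_k/q_k = 1616447/116962
k=14  a_k=4  p_k/q_k = 7377553/533821
k=15  a_k=1  p_k/q_k = 8994000/650783
→ (8994000, 650783).  Check: 8994000²=80892036000000, 191·650783²=80892035999999, difference 1.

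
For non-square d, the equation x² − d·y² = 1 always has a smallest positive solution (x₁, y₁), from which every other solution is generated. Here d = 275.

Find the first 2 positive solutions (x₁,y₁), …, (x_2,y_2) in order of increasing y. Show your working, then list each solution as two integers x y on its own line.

199 12
79201 4776

√275 → a₀=16, period (1,1,2,1,1,32); ℓ=6 even so k=5
a_0=16:  p_0=16·1+0=16,  q_0=16·0+1=1
…
a_2=1:  p_2=1·17+16=33,  q_2=1·1+1=2
a_3=2:  p_3=2·33+17=83,  q_3=2·2+1=5
a_4=1:  p_4=1·83+33=116,  q_4=1·5+2=7
a_5=1:  p_5=1·116+83=199,  q_5=1·7+5=12
→ (199, 12).  Check: 199²=39601, 275·12²=39600, difference 1.
(x_2, y_2) = (199·199 + 275·12·12, 199·12 + 12·199) = (79201, 4776)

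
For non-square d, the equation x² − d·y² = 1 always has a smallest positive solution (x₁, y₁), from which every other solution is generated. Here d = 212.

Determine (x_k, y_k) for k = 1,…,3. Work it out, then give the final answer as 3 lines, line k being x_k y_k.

[14; 1,1,3,1,1,…,1,1,28] for √212; ℓ=14 ⇒ convergent index 13
i=0: a=14 ⇒ p=14, q=1
i=1: a=1 ⇒ p=15, q=1
…
i=4: a=1 ⇒ p=131, q=9
i=5: a=1 ⇒ p=233, q=16
i=6: a=1 ⇒ p=364, q=25
…
i=8: a=1 ⇒ p=2781, q=191
i=9: a=1 ⇒ p=5198, q=357
i=10: a=1 ⇒ p=7979, q=548
…
i=12: a=1 ⇒ p=37114, q=2549
i=13: a=1 ⇒ p=66249, q=4550
fundamental: x₁=66249, y₁=4550  (since 4388930001 − 212·20702500 = 1)
n=2: (66249,4550)∘(66249,4550) = (66249·66249+212·4550·4550, 66249·4550+4550·66249) = (8777860001,602865900)
n=3: (8777860001,602865900)∘(66249,4550) = (66249·8777860001+212·4550·602865900, 66249·602865900+4550·8777860001) = (1163048894346249,79878526013650)

66249 4550
8777860001 602865900
1163048894346249 79878526013650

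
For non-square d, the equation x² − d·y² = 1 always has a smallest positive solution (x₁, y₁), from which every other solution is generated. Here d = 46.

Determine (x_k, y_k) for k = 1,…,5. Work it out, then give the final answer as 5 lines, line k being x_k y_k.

24335 3588
1184384449 174627960
57643991108495 8499142809612
2805533046066067201 413653280369188080
136545293294391499564175 20132505147069241043988

d=46: √d = [6; 1,3,1,1,2,6,2,1,1,3,1,12] (ℓ=12, even), read p_11/q_11
a_0=6:  p_0=6·1+0=6,  q_0=6·0+1=1
a_1=1:  p_1=1·6+1=7,  q_1=1·1+0=1
a_2=3:  p_2=3·7+6=27,  q_2=3·1+1=4
…
a_6=6:  p_6=6·156+61=997,  q_6=6·23+9=147
…
a_8=1:  p_8=1·2150+997=3147,  q_8=1·317+147=464
a_9=1:  p_9=1·3147+2150=5297,  q_9=1·464+317=781
a_10=3:  p_10=3·5297+3147=19038,  q_10=3·781+464=2807
a_11=1:  p_11=1·19038+5297=24335,  q_11=1·2807+781=3588
(x₁, y₁) = (24335, 3588);  24335² − 46·3588² = 1 ✓
(x_2, y_2) = (24335·24335 + 46·3588·3588, 24335·3588 + 3588·24335) = (1184384449, 174627960)
(x_3, y_3) = (24335·1184384449 + 46·3588·174627960, 24335·174627960 + 3588·1184384449) = (57643991108495, 8499142809612)
(x_4, y_4) = (24335·57643991108495 + 46·3588·8499142809612, 24335·8499142809612 + 3588·57643991108495) = (2805533046066067201, 413653280369188080)
(x_5, y_5) = (24335·2805533046066067201 + 46·3588·413653280369188080, 24335·413653280369188080 + 3588·2805533046066067201) = (136545293294391499564175, 20132505147069241043988)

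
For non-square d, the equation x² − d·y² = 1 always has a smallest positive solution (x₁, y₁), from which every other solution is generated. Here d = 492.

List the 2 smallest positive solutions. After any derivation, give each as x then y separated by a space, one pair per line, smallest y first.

√492 = [22; 5,1,1,10,1,1,5,44, …], period ℓ=8 (even) → k=7
step 0: (22, 1)  from 22·(1,0) + (0,1)
…
step 3: (244, 11)  from 1·(133,6) + (111,5)
…
step 5: (2817, 127)  from 1·(2573,116) + (244,11)
step 6: (5390, 243)  from 1·(2817,127) + (2573,116)
step 7: (29767, 1342)  from 5·(5390,243) + (2817,127)
fundamental: x₁=29767, y₁=1342  (since 886074289 − 492·1800964 = 1)
n=2: (29767,1342)∘(29767,1342) = (29767·29767+492·1342·1342, 29767·1342+1342·29767) = (1772148577,79894628)

29767 1342
1772148577 79894628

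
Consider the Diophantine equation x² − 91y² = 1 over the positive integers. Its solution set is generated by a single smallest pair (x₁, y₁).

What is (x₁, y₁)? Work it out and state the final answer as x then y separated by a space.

1574 165

d=91: √d = [9; 1,1,5,1,5,1,1,18] (ℓ=8, even), read p_7/q_7
a_0=9:  p_0=9·1+0=9,  q_0=9·0+1=1
…
a_3=5:  p_3=5·19+10=105,  q_3=5·2+1=11
…
a_6=1:  p_6=1·725+124=849,  q_6=1·76+13=89
a_7=1:  p_7=1·849+725=1574,  q_7=1·89+76=165
fundamental: x₁=1574, y₁=165  (since 2477476 − 91·27225 = 1)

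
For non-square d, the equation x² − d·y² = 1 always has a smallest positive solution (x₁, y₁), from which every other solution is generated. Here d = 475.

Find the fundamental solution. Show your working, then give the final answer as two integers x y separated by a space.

√475 → a₀=21, period (1,3,1,6,2,6,1,3,1,42); ℓ=10 even so k=9
k=0  a_k=21  p_k/q_k = 21/1
k=1  a_k=1  p_k/q_k = 22/1
k=2  a_k=3  p_k/q_k = 87/4
k=3  a_k=1  p_k/q_k = 109/5
k=4  a_k=6  p_k/q_k = 741/34
k=5  a_k=2  p_k/q_k = 1591/73
k=6  a_k=6  p_k/q_k = 10287/472
k=7  a_k=1  p_k/q_k = 11878/545
k=8  a_k=3  p_k/q_k = 45921/2107
k=9  a_k=1  p_k/q_k = 57799/2652
(x₁, y₁) = (57799, 2652);  57799² − 475·2652² = 1 ✓

57799 2652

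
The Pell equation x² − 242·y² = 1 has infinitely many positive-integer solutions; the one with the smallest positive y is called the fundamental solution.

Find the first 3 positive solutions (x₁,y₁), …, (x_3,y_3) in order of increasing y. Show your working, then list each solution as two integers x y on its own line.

√242 = [15; 1,1,3,1,14,1,3,1,1,30, …], period ℓ=10 (even) → k=9
a_0=15:  p_0=15·1+0=15,  q_0=15·0+1=1
a_1=1:  p_1=1·15+1=16,  q_1=1·1+0=1
…
a_3=3:  p_3=3·31+16=109,  q_3=3·2+1=7
…
a_5=14:  p_5=14·140+109=2069,  q_5=14·9+7=133
a_6=1:  p_6=1·2069+140=2209,  q_6=1·133+9=142
a_7=3:  p_7=3·2209+2069=8696,  q_7=3·142+133=559
a_8=1:  p_8=1·8696+2209=10905,  q_8=1·559+142=701
a_9=1:  p_9=1·10905+8696=19601,  q_9=1·701+559=1260
fundamental: x₁=19601, y₁=1260  (since 384199201 − 242·1587600 = 1)
(x_2, y_2) = (19601·19601 + 242·1260·1260, 19601·1260 + 1260·19601) = (768398401, 49394520)
(x_3, y_3) = (19601·768398401 + 242·1260·49394520, 19601·49394520 + 1260·768398401) = (30122754096401, 1936363971780)

19601 1260
768398401 49394520
30122754096401 1936363971780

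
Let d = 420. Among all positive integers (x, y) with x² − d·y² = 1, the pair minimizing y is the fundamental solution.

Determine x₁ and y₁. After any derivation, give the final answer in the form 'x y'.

d=420: √d = [20; 2,40] (ℓ=2, even), read p_1/q_1
step 0: (20, 1)  from 20·(1,0) + (0,1)
step 1: (41, 2)  from 2·(20,1) + (1,0)
→ (41, 2).  Check: 41²=1681, 420·2²=1680, difference 1.

41 2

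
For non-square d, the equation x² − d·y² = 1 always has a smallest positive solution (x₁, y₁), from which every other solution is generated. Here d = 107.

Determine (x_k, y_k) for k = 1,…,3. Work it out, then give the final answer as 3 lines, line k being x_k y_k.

√107 → a₀=10, period (2,1,9,1,2,20); ℓ=6 even so k=5
k=0  a_k=10  p_k/q_k = 10/1
k=1  a_k=2  p_k/q_k = 21/2
k=2  a_k=1  p_k/q_k = 31/3
…
k=4  a_k=1  p_k/q_k = 331/32
k=5  a_k=2  p_k/q_k = 962/93
→ (962, 93).  Check: 962²=925444, 107·93²=925443, difference 1.
(962+93√107)^2 = 1850887 + 178932√107
(962+93√107)^3 = 3561105626 + 344265075√107

962 93
1850887 178932
3561105626 344265075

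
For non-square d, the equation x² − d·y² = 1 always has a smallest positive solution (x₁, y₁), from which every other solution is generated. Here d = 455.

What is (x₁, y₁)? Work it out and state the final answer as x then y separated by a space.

64 3

d=455: √d = [21; 3,42] (ℓ=2, even), read p_1/q_1
a_0=21:  p_0=21·1+0=21,  q_0=21·0+1=1
a_1=3:  p_1=3·21+1=64,  q_1=3·1+0=3
fundamental: x₁=64, y₁=3  (since 4096 − 455·9 = 1)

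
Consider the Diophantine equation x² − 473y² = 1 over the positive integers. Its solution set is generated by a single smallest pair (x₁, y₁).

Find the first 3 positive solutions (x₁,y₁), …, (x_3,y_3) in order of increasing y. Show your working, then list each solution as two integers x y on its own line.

√473 → a₀=21, period (1,2,1,42); ℓ=4 even so k=3
i=0: a=21 ⇒ p=21, q=1
i=1: a=1 ⇒ p=22, q=1
i=2: a=2 ⇒ p=65, q=3
i=3: a=1 ⇒ p=87, q=4
→ (87, 4).  Check: 87²=7569, 473·4²=7568, difference 1.
(x_2, y_2) = (87·87 + 473·4·4, 87·4 + 4·87) = (15137, 696)
(x_3, y_3) = (87·15137 + 473·4·696, 87·696 + 4·15137) = (2633751, 121100)

87 4
15137 696
2633751 121100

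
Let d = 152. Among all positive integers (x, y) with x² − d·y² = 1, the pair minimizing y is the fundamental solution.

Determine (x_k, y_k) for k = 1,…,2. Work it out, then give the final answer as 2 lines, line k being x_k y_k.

37 3
2737 222

√152 → a₀=12, period (3,24); ℓ=2 even so k=1
i=0: a=12 ⇒ p=12, q=1
i=1: a=3 ⇒ p=37, q=3
fundamental: x₁=37, y₁=3  (since 1369 − 152·9 = 1)
(37+3√152)^2 = 2737 + 222√152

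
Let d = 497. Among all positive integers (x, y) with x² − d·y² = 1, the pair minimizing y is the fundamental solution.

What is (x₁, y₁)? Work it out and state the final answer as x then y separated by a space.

1201887 53912

[22; 3,2,2,5,6,5,2,2,3,44] for √497; ℓ=10 ⇒ convergent index 9
i=0: a=22 ⇒ p=22, q=1
i=1: a=3 ⇒ p=67, q=3
…
i=3: a=2 ⇒ p=379, q=17
i=4: a=5 ⇒ p=2051, q=92
i=5: a=6 ⇒ p=12685, q=569
i=6: a=5 ⇒ p=65476, q=2937
i=7: a=2 ⇒ p=143637, q=6443
i=8: a=2 ⇒ p=352750, q=15823
i=9: a=3 ⇒ p=1201887, q=53912
(x₁, y₁) = (1201887, 53912);  1201887² − 497·53912² = 1 ✓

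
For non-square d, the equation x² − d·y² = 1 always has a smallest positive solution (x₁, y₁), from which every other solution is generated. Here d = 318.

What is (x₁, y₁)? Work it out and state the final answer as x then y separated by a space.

107 6

√318 → a₀=17, period (1,4,1,34); ℓ=4 even so k=3
k=0  a_k=17  p_k/q_k = 17/1
…
k=2  a_k=4  p_k/q_k = 89/5
k=3  a_k=1  p_k/q_k = 107/6
→ (107, 6).  Check: 107²=11449, 318·6²=11448, difference 1.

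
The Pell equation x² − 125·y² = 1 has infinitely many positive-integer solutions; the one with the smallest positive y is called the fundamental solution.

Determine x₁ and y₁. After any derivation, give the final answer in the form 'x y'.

930249 83204

√125 → a₀=11, period (5,1,1,5,22); ℓ=5 odd so k=9
a_0=11:  p_0=11·1+0=11,  q_0=11·0+1=1
a_1=5:  p_1=5·11+1=56,  q_1=5·1+0=5
…
a_3=1:  p_3=1·67+56=123,  q_3=1·6+5=11
a_4=5:  p_4=5·123+67=682,  q_4=5·11+6=61
…
a_6=5:  p_6=5·15127+682=76317,  q_6=5·1353+61=6826
a_7=1:  p_7=1·76317+15127=91444,  q_7=1·6826+1353=8179
a_8=1:  p_8=1·91444+76317=167761,  q_8=1·8179+6826=15005
a_9=5:  p_9=5·167761+91444=930249,  q_9=5·15005+8179=83204
(x₁, y₁) = (930249, 83204);  930249² − 125·83204² = 1 ✓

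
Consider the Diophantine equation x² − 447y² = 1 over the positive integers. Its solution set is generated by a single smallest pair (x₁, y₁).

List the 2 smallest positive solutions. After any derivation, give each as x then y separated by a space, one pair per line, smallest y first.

√447 → a₀=21, period (7,42); ℓ=2 even so k=1
step 0: (21, 1)  from 21·(1,0) + (0,1)
step 1: (148, 7)  from 7·(21,1) + (1,0)
(x₁, y₁) = (148, 7);  148² − 447·7² = 1 ✓
(x_2, y_2) = (148·148 + 447·7·7, 148·7 + 7·148) = (43807, 2072)

148 7
43807 2072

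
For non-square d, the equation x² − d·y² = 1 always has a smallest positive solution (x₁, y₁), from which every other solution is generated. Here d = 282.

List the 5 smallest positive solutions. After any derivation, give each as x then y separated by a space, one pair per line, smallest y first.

√282 → a₀=16, period (1,3,1,4,1,3,1,32); ℓ=8 even so k=7
a_0=16:  p_0=16·1+0=16,  q_0=16·0+1=1
a_1=1:  p_1=1·16+1=17,  q_1=1·1+0=1
a_2=3:  p_2=3·17+16=67,  q_2=3·1+1=4
…
a_5=1:  p_5=1·403+84=487,  q_5=1·24+5=29
a_6=3:  p_6=3·487+403=1864,  q_6=3·29+24=111
a_7=1:  p_7=1·1864+487=2351,  q_7=1·111+29=140
(x₁, y₁) = (2351, 140);  2351² − 282·140² = 1 ✓
k=2:  x_2 = 2351·2351+282·140·140 = 11054401,  y_2 = 2351·140+140·2351 = 658280
k=3:  x_3 = 2351·11054401+282·140·658280 = 51977791151,  y_3 = 2351·658280+140·11054401 = 3095232420
k=4:  x_4 = 2351·51977791151+282·140·3095232420 = 244399562937601,  y_4 = 2351·3095232420+140·51977791151 = 14553782180560
k=5:  x_5 = 2351·244399562937601+282·140·14553782180560 = 1149166692954808751,  y_5 = 2351·14553782180560+140·244399562937601 = 68431880717760700

2351 140
11054401 658280
51977791151 3095232420
244399562937601 14553782180560
1149166692954808751 68431880717760700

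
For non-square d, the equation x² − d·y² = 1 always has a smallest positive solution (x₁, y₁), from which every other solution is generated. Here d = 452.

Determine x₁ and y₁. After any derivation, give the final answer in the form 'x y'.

√452 = [21; 3,1,5,3,10,3,5,1,3,42, …], period ℓ=10 (even) → k=9
k=0  a_k=21  p_k/q_k = 21/1
…
k=4  a_k=3  p_k/q_k = 1552/73
…
k=6  a_k=3  p_k/q_k = 49579/2332
…
k=8  a_k=1  p_k/q_k = 313483/14745
k=9  a_k=3  p_k/q_k = 1204353/56648
fundamental: x₁=1204353, y₁=56648  (since 1450466148609 − 452·3208995904 = 1)

1204353 56648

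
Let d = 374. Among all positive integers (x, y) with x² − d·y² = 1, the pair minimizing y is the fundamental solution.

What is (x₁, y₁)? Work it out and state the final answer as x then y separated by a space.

3365 174

√374 → a₀=19, period (2,1,18,1,2,38); ℓ=6 even so k=5
a_0=19:  p_0=19·1+0=19,  q_0=19·0+1=1
…
a_2=1:  p_2=1·39+19=58,  q_2=1·2+1=3
a_3=18:  p_3=18·58+39=1083,  q_3=18·3+2=56
a_4=1:  p_4=1·1083+58=1141,  q_4=1·56+3=59
a_5=2:  p_5=2·1141+1083=3365,  q_5=2·59+56=174
→ (3365, 174).  Check: 3365²=11323225, 374·174²=11323224, difference 1.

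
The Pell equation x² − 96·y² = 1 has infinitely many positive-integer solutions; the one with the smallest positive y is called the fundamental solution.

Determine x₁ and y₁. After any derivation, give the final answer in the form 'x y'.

49 5

d=96: √d = [9; 1,3,1,18] (ℓ=4, even), read p_3/q_3
k=0  a_k=9  p_k/q_k = 9/1
…
k=2  a_k=3  p_k/q_k = 39/4
k=3  a_k=1  p_k/q_k = 49/5
fundamental: x₁=49, y₁=5  (since 2401 − 96·25 = 1)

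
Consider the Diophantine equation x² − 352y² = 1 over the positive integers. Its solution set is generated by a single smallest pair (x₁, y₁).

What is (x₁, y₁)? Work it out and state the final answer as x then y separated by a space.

√352 = [18; 1,3,5,9,5,3,1,36, …], period ℓ=8 (even) → k=7
step 0: (18, 1)  from 18·(1,0) + (0,1)
step 1: (19, 1)  from 1·(18,1) + (1,0)
step 2: (75, 4)  from 3·(19,1) + (18,1)
…
step 6: (59118, 3151)  from 3·(18499,986) + (3621,193)
step 7: (77617, 4137)  from 1·(59118,3151) + (18499,986)
(x₁, y₁) = (77617, 4137);  77617² − 352·4137² = 1 ✓

77617 4137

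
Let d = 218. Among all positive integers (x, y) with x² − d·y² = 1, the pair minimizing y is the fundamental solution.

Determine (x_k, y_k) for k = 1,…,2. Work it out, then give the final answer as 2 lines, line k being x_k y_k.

[14; 1,3,3,1,28] for √218; ℓ=5 ⇒ convergent index 9
i=0: a=14 ⇒ p=14, q=1
…
i=2: a=3 ⇒ p=59, q=4
…
i=4: a=1 ⇒ p=251, q=17
…
i=6: a=1 ⇒ p=7471, q=506
…
i=8: a=3 ⇒ p=96370, q=6527
i=9: a=1 ⇒ p=126003, q=8534
→ (126003, 8534).  Check: 126003²=15876756009, 218·8534²=15876756008, difference 1.
k=2:  x_2 = 126003·126003+218·8534·8534 = 31753512017,  y_2 = 126003·8534+8534·126003 = 2150619204

126003 8534
31753512017 2150619204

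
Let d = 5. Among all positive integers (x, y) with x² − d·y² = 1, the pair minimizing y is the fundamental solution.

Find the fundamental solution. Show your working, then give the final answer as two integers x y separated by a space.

√5 = [2; 4, …], period ℓ=1 (odd) → k=1
k=0  a_k=2  p_k/q_k = 2/1
k=1  a_k=4  p_k/q_k = 9/4
(x₁, y₁) = (9, 4);  9² − 5·4² = 1 ✓

9 4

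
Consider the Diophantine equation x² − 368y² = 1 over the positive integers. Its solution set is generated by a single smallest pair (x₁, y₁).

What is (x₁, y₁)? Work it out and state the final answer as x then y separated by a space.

d=368: √d = [19; 5,2,5,38] (ℓ=4, even), read p_3/q_3
i=0: a=19 ⇒ p=19, q=1
i=1: a=5 ⇒ p=96, q=5
i=2: a=2 ⇒ p=211, q=11
i=3: a=5 ⇒ p=1151, q=60
(x₁, y₁) = (1151, 60);  1151² − 368·60² = 1 ✓

1151 60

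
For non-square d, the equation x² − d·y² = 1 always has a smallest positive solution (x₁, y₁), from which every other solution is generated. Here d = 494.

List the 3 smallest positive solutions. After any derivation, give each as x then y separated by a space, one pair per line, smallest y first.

73035 3286
10668222449 479986020
1558307253052395 70111557938114

d=494: √d = [22; 4,2,2,1,2,1,2,2,4,44] (ℓ=10, even), read p_9/q_9
step 0: (22, 1)  from 22·(1,0) + (0,1)
step 1: (89, 4)  from 4·(22,1) + (1,0)
…
step 3: (489, 22)  from 2·(200,9) + (89,4)
…
step 8: (16514, 743)  from 2·(6979,314) + (2556,115)
step 9: (73035, 3286)  from 4·(16514,743) + (6979,314)
(x₁, y₁) = (73035, 3286);  73035² − 494·3286² = 1 ✓
n=2: (73035,3286)∘(73035,3286) = (73035·73035+494·3286·3286, 73035·3286+3286·73035) = (10668222449,479986020)
n=3: (10668222449,479986020)∘(73035,3286) = (73035·10668222449+494·3286·479986020, 73035·479986020+3286·10668222449) = (1558307253052395,70111557938114)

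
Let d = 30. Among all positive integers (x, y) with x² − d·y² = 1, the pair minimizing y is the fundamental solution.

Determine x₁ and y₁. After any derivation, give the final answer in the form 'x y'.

11 2

√30 → a₀=5, period (2,10); ℓ=2 even so k=1
k=0  a_k=5  p_k/q_k = 5/1
k=1  a_k=2  p_k/q_k = 11/2
fundamental: x₁=11, y₁=2  (since 121 − 30·4 = 1)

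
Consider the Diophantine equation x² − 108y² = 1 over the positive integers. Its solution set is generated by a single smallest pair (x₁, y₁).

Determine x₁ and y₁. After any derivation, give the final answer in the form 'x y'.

1351 130

√108 → a₀=10, period (2,1,1,4,1,1,2,20); ℓ=8 even so k=7
k=0  a_k=10  p_k/q_k = 10/1
…
k=4  a_k=4  p_k/q_k = 239/23
k=5  a_k=1  p_k/q_k = 291/28
k=6  a_k=1  p_k/q_k = 530/51
k=7  a_k=2  p_k/q_k = 1351/130
→ (1351, 130).  Check: 1351²=1825201, 108·130²=1825200, difference 1.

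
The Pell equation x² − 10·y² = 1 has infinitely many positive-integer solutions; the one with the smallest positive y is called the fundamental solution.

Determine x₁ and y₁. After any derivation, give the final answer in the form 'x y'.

√10 = [3; 6, …], period ℓ=1 (odd) → k=1
a_0=3:  p_0=3·1+0=3,  q_0=3·0+1=1
a_1=6:  p_1=6·3+1=19,  q_1=6·1+0=6
fundamental: x₁=19, y₁=6  (since 361 − 10·36 = 1)

19 6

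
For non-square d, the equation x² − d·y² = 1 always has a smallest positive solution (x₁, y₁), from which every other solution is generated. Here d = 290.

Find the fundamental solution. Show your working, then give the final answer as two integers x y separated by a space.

579 34

[17; 34] for √290; ℓ=1 ⇒ convergent index 1
i=0: a=17 ⇒ p=17, q=1
i=1: a=34 ⇒ p=579, q=34
→ (579, 34).  Check: 579²=335241, 290·34²=335240, difference 1.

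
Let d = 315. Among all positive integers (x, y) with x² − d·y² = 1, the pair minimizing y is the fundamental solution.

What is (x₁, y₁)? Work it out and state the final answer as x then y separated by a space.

√315 = [17; 1,2,1,34, …], period ℓ=4 (even) → k=3
i=0: a=17 ⇒ p=17, q=1
i=1: a=1 ⇒ p=18, q=1
i=2: a=2 ⇒ p=53, q=3
i=3: a=1 ⇒ p=71, q=4
→ (71, 4).  Check: 71²=5041, 315·4²=5040, difference 1.

71 4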